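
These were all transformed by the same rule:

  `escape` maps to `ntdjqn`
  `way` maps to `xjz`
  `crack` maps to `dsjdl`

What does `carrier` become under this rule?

The shift depends on letter class: consonant s→t is +1, but vowel e→n is +9. Two shifts are in play — +9 for a/e/i/o/u, +1 for every other letter.
Applying it to carrier: c(cons)+1=d, a(vowel)+9=j, r(cons)+1=s, r(cons)+1=s, i(vowel)+9=r, e(vowel)+9=n, r(cons)+1=s.

djssrns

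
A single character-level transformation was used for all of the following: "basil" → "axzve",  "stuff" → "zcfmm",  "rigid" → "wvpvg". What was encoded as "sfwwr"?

b(1)→a(0) and a(0)→x(23) fit y≡3x+23 (mod 26); the inverse of 3 mod 26 is 9. Each letter's alphabet position (a=0..z=25) is mapped through 3·x+23 mod 26 — an affine cipher.
Undoing it on sfwwr: s(18)→9·(18−23)≡7=h; f(5)→9·(5−23)≡20=u; w(22)→9·(22−23)≡17=r; w(22)→9·(22−23)≡17=r; r(17)→9·(17−23)≡24=y (all mod 26).

hurry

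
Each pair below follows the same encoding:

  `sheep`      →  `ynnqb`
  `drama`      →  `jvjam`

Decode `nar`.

ire

Read the word backwards and shift each letter +9.
Decoding nar: shift back: n−9=e, a−9=r, r−9=i → eri; then reverse → ire.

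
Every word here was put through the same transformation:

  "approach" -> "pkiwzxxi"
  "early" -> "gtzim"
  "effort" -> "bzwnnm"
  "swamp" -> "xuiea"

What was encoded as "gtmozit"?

largely

The output letters match the input read backwards, each shifted +8: approach reversed is hcaorppa. Read the word backwards and shift each letter +8.
Decoding gtmozit: shift back: g−8=y, t−8=l, m−8=e, o−8=g, z−8=r, i−8=a, t−8=l → ylegral; then reverse → largely.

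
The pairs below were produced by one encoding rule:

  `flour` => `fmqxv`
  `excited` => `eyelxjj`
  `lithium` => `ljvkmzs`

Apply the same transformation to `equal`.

In flour: f→f is +0, l→m is +1, o→q is +2, u→x is +3 — the shift increases by 1 each position. Letter i (0-indexed) is shifted by i+0, so successive shifts are 0, 1, 2, ….
Applying it to equal: e+0=e, q+1=r, u+2=w, a+3=d, l+4=p.

erwdp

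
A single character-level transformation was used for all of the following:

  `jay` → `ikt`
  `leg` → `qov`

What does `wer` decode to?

hum

Two steps: reverse the string, then apply a Caesar shift of +10.
Reversing it on wer: shift back: w−10=m, e−10=u, r−10=h → muh; then reverse → hum.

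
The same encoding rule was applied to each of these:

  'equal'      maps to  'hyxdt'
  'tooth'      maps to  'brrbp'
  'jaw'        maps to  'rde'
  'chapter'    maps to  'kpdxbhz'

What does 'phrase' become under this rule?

xpzdah

The shift depends on letter class: consonant q→y is +8, but vowel e→h is +3. Vowels shift forward by 3 and consonants shift forward by 8.
For phrase: p(cons)+8=x, h(cons)+8=p, r(cons)+8=z, a(vowel)+3=d, s(cons)+8=a, e(vowel)+3=h.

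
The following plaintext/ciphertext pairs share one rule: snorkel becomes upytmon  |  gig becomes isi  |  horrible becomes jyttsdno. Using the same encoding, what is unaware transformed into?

The shift depends on letter class: consonant s→u is +2, but vowel o→y is +10. Vowels shift forward by 10 and consonants shift forward by 2.
Applying it to unaware: u(vowel)+10=e, n(cons)+2=p, a(vowel)+10=k, w(cons)+2=y, a(vowel)+10=k, r(cons)+2=t, e(vowel)+10=o.

epkykto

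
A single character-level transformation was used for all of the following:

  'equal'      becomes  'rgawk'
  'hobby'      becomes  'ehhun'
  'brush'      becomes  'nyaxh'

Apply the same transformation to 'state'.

The word is reversed, then every letter is shifted forward by 6.
For state: reverse → etats; then shift: e+6=k, t+6=z, a+6=g, t+6=z, s+6=y.

kzgzy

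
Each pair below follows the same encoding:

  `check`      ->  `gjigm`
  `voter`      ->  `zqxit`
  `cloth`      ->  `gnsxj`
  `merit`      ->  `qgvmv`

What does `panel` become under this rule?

tcrin

It's a Vigenère-style cipher with numeric key [4,2,4]: position i shifts by key[i mod 3].
Applying it to panel: p+4=t, a+2=c, n+4=r, e+4=i, l+2=n.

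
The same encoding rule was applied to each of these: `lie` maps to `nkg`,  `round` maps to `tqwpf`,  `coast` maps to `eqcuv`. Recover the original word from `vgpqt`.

tenor

This is a Caesar cipher with shift 2.
Undoing it on vgpqt: v−2=t, g−2=e, p−2=n, q−2=o, t−2=r.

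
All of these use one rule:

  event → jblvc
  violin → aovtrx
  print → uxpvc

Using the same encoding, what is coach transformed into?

huhkq

Letter i (0-indexed) is shifted by i+5, so successive shifts are 5, 6, 7, ….
On coach: c+5=h, o+6=u, a+7=h, c+8=k, h+9=q.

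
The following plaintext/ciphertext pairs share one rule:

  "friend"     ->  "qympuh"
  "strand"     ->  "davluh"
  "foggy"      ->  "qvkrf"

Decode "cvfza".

A repeating key of period 3 is used — shifts +11, +7, +4 over and over.
Reversing it on cvfza: c−11=r, v−7=o, f−4=b, z−11=o, a−7=t.

robot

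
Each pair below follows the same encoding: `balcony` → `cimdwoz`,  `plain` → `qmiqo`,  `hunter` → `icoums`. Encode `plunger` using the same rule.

The shift depends on letter class: consonant b→c is +1, but vowel a→i is +8. Two shifts are in play — +8 for a/e/i/o/u, +1 for every other letter.
For plunger: p(cons)+1=q, l(cons)+1=m, u(vowel)+8=c, n(cons)+1=o, g(cons)+1=h, e(vowel)+8=m, r(cons)+1=s.

qmcohms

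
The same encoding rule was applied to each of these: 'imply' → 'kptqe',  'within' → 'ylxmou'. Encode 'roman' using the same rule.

Each letter shifts forward by (position + 2), i.e. 2, 3, 4, … — the shift grows by one for each successive letter.
For roman: r+2=t, o+3=r, m+4=q, a+5=f, n+6=t.

trqft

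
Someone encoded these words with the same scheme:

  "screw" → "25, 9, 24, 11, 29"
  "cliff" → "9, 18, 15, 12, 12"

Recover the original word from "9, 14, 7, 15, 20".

chain

s is letter #19 and maps to 25: an offset of 6. The number is (letter's place in the alphabet, a=1) + 6.
Reversing it on 9, 14, 7, 15, 20: 9→(9−6)÷1=3=c, 14→(14−6)÷1=8=h, 7→(7−6)÷1=1=a, 15→(15−6)÷1=9=i, 20→(20−6)÷1=14=n.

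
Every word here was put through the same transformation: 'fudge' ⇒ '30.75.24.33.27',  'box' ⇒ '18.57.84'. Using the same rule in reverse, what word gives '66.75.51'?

rum

f(#6)→30 and u(#21)→75: differences scale by 3, so n = 3·pos + 12. Each letter becomes 3×(its alphabet position, a=1..z=26) + 12.
Decoding 66.75.51: 66→(66−12)÷3=18=r, 75→(75−12)÷3=21=u, 51→(51−12)÷3=13=m.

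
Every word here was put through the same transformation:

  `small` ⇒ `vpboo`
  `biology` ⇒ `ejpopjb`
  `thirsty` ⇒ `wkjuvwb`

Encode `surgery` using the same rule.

vvujfub

The shift depends on letter class: consonant s→v is +3, but vowel a→b is +1. The rule splits by letter class: vowels +1, consonants +3.
On surgery: s(cons)+3=v, u(vowel)+1=v, r(cons)+3=u, g(cons)+3=j, e(vowel)+1=f, r(cons)+3=u, y(cons)+3=b.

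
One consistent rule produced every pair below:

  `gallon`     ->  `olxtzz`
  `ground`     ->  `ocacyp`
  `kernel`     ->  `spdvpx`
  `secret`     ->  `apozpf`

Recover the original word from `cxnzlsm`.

Shifts by position in gallon: pos 0: g→o (+8), pos 1: a→l (+11), pos 2: l→x (+12), pos 3: l→t (+8), pos 4: o→z (+11), pos 5: n→z (+12) — repeating every 3. The shifts repeat in a cycle of length 3: positions 0,1,… shift by +8, +11, +12, then the pattern repeats.
Undoing it on cxnzlsm: c−8=u, x−11=m, n−12=b, z−8=r, l−11=a, s−12=g, m−8=e.

umbrage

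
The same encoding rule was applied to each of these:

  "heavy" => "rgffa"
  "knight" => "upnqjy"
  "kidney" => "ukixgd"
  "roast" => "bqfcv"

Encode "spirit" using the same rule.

crnbky

It's a Vigenère-style cipher with numeric key [10,2,5]: position i shifts by key[i mod 3].
Applying it to spirit: s+10=c, p+2=r, i+5=n, r+10=b, i+2=k, t+5=y.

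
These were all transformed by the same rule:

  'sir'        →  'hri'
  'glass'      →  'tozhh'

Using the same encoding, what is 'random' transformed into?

Letters are reflected about the middle of the alphabet (position → 25−position): Atbash.
For random: r↔i, a↔z, n↔m, d↔w, o↔l, m↔n.

izmwln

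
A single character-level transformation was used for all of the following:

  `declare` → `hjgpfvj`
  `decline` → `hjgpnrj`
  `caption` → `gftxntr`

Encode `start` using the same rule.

The shift depends on letter class: consonant d→h is +4, but vowel e→j is +5. Two shifts are in play — +5 for a/e/i/o/u, +4 for every other letter.
For start: s(cons)+4=w, t(cons)+4=x, a(vowel)+5=f, r(cons)+4=v, t(cons)+4=x.

wxfvx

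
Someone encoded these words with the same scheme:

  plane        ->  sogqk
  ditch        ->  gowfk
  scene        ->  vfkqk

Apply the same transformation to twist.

wzovw

The shift depends on letter class: consonant p→s is +3, but vowel a→g is +6. Two shifts are in play — +6 for a/e/i/o/u, +3 for every other letter.
For twist: t(cons)+3=w, w(cons)+3=z, i(vowel)+6=o, s(cons)+3=v, t(cons)+3=w.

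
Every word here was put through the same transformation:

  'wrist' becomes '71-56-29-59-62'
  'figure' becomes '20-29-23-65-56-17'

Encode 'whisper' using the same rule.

71-26-29-59-50-17-56

w(#23)→71 and r(#18)→56: differences scale by 3, so n = 3·pos + 2. The formula is n = 3×(alphabet index, a=1) + 2.
For whisper: w=23→71, h=8→26, i=9→29, s=19→59, p=16→50, e=5→17, r=18→56.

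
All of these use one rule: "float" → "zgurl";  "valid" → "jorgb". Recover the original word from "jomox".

The output letters match the input read backwards, each shifted +6: float reversed is taolf. Read the word backwards and shift each letter +6.
Undoing it on jomox: shift back: j−6=d, o−6=i, m−6=g, o−6=i, x−6=r → digir; then reverse → rigid.

rigid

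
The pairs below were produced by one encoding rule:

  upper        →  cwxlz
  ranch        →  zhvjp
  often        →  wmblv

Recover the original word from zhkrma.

Shifts by position in upper: pos 0: u→c (+8), pos 1: p→w (+7), pos 2: p→x (+8), pos 3: e→l (+7) — repeating every 2. A repeating key of period 2 is used — shifts +8, +7 over and over.
Decoding zhkrma: z−8=r, h−7=a, k−8=c, r−7=k, m−8=e, a−7=t.

racket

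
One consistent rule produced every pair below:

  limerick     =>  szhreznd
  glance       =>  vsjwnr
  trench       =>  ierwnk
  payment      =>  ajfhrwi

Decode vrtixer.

l(11)→s(18) and i(8)→z(25) fit y≡15x+9 (mod 26); the inverse of 15 mod 26 is 7. Treating letters as 0–25, the rule is x ↦ 15x + 9 (mod 26).
Reversing it on vrtixer: v(21)→7·(21−9)≡6=g; r(17)→7·(17−9)≡4=e; t(19)→7·(19−9)≡18=s; i(8)→7·(8−9)≡19=t; x(23)→7·(23−9)≡20=u; e(4)→7·(4−9)≡17=r; r(17)→7·(17−9)≡4=e (all mod 26).

gesture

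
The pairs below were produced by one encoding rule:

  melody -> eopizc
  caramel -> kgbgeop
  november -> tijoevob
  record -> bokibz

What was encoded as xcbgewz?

m(12)→e(4) and e(4)→o(14) fit y≡15x+6 (mod 26); the inverse of 15 mod 26 is 7. Treating letters as 0–25, the rule is x ↦ 15x + 6 (mod 26).
Decoding xcbgewz: x(23)→7·(23−6)≡15=p; c(2)→7·(2−6)≡24=y; b(1)→7·(1−6)≡17=r; g(6)→7·(6−6)≡0=a; e(4)→7·(4−6)≡12=m; w(22)→7·(22−6)≡8=i; z(25)→7·(25−6)≡3=d (all mod 26).

pyramid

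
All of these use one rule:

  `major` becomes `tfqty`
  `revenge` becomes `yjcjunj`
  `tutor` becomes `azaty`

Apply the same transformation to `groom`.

Vowels shift forward by 5 and consonants shift forward by 7.
Applying it to groom: g(cons)+7=n, r(cons)+7=y, o(vowel)+5=t, o(vowel)+5=t, m(cons)+7=t.

nyttt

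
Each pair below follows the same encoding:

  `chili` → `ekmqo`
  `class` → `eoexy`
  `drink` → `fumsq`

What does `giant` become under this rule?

In chili: c→e is +2, h→k is +3, i→m is +4, l→q is +5 — the shift increases by 1 each position. Letter i (0-indexed) is shifted by i+2, so successive shifts are 2, 3, 4, ….
On giant: g+2=i, i+3=l, a+4=e, n+5=s, t+6=z.

ilesz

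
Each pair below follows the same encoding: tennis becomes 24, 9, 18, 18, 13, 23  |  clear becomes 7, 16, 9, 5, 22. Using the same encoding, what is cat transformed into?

The number is (letter's place in the alphabet, a=1) + 4.
For cat: c=3→7, a=1→5, t=20→24.

7, 5, 24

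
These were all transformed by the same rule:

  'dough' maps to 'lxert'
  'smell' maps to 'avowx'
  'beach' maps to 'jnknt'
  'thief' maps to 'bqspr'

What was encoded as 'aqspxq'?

In dough: d→l is +8, o→x is +9, u→e is +10, g→r is +11 — the shift increases by 1 each position. The shift increases by 1 at each position, starting from +8: 8, 9, 10, ….
Undoing it on aqspxq: a−8=s, q−9=h, s−10=i, p−11=e, x−12=l, q−13=d.

shield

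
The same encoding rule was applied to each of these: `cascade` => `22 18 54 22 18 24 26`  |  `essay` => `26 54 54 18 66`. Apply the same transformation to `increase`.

34 44 22 52 26 18 54 26

c(#3)→22 and a(#1)→18: differences scale by 2, so n = 2·pos + 16. The formula is n = 2×(alphabet index, a=1) + 16.
For increase: i=9→34, n=14→44, c=3→22, r=18→52, e=5→26, a=1→18, s=19→54, e=5→26.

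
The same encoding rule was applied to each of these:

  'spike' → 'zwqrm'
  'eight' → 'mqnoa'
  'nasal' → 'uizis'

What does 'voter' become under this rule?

The rule splits by letter class: vowels +8, consonants +7.
For voter: v(cons)+7=c, o(vowel)+8=w, t(cons)+7=a, e(vowel)+8=m, r(cons)+7=y.

cwamy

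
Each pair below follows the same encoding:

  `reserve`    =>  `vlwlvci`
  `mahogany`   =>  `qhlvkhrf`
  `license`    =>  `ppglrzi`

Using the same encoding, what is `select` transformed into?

wlplga

Shifts by position in reserve: pos 0: r→v (+4), pos 1: e→l (+7), pos 2: s→w (+4), pos 3: e→l (+7) — repeating every 2. It's a Vigenère-style cipher with numeric key [4,7]: position i shifts by key[i mod 2].
Applying it to select: s+4=w, e+7=l, l+4=p, e+7=l, c+4=g, t+7=a.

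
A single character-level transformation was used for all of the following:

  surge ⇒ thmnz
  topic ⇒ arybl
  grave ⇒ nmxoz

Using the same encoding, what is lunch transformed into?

whklu

s(18)→t(19) and u(20)→h(7) fit y≡7x+23 (mod 26); the inverse of 7 mod 26 is 15. Each letter's alphabet position (a=0..z=25) is mapped through 7·x+23 mod 26 — an affine cipher.
Applying it to lunch: l(11)→7·11+23≡22=w; u(20)→7·20+23≡7=h; n(13)→7·13+23≡10=k; c(2)→7·2+23≡11=l; h(7)→7·7+23≡20=u (all mod 26).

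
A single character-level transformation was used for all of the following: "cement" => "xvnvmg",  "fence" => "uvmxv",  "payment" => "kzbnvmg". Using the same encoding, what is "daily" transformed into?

wzrob

Each pair mirrors across the alphabet (c↔x, e↔v, m↔n): positions sum to 25. Letters are reflected about the middle of the alphabet (position → 25−position): Atbash.
For daily: d↔w, a↔z, i↔r, l↔o, y↔b.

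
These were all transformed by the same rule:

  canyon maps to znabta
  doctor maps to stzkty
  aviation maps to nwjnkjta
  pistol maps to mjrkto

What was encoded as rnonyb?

salary

Treating letters as 0–25, the rule is x ↦ 19x + 13 (mod 26).
Decoding rnonyb: r(17)→11·(17−13)≡18=s; n(13)→11·(13−13)≡0=a; o(14)→11·(14−13)≡11=l; n(13)→11·(13−13)≡0=a; y(24)→11·(24−13)≡17=r; b(1)→11·(1−13)≡24=y (all mod 26).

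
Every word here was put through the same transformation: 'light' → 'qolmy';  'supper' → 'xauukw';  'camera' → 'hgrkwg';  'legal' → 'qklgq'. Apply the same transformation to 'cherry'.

hmkwwd

The shift depends on letter class: consonant l→q is +5, but vowel i→o is +6. Vowels shift forward by 6 and consonants shift forward by 5.
For cherry: c(cons)+5=h, h(cons)+5=m, e(vowel)+6=k, r(cons)+5=w, r(cons)+5=w, y(cons)+5=d.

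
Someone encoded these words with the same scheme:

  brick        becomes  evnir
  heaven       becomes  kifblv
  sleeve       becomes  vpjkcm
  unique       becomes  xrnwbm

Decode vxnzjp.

In brick: b→e is +3, r→v is +4, i→n is +5, c→i is +6 — the shift increases by 1 each position. The shift increases by 1 at each position, starting from +3: 3, 4, 5, ….
Undoing it on vxnzjp: v−3=s, x−4=t, n−5=i, z−6=t, j−7=c, p−8=h.

stitch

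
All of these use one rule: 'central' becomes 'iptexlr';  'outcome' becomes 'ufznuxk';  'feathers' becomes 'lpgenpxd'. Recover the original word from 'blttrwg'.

vanilla

Shifts by position in central: pos 0: c→i (+6), pos 1: e→p (+11), pos 2: n→t (+6), pos 3: t→e (+11) — repeating every 2. It's a Vigenère-style cipher with numeric key [6,11]: position i shifts by key[i mod 2].
Reversing it on blttrwg: b−6=v, l−11=a, t−6=n, t−11=i, r−6=l, w−11=l, g−6=a.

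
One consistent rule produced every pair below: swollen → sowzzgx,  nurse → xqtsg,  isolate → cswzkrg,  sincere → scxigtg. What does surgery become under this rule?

sqtegtm

Each letter's alphabet position (a=0..z=25) is mapped through 25·x+10 mod 26 — an affine cipher.
On surgery: s(18)→25·18+10≡18=s; u(20)→25·20+10≡16=q; r(17)→25·17+10≡19=t; g(6)→25·6+10≡4=e; e(4)→25·4+10≡6=g; r(17)→25·17+10≡19=t; y(24)→25·24+10≡12=m (all mod 26).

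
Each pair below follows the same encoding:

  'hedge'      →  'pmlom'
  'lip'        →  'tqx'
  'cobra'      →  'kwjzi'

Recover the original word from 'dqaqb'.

visit

Every letter moves 8 places later in the alphabet, wrapping around z→a.
Decoding dqaqb: d−8=v, q−8=i, a−8=s, q−8=i, b−8=t.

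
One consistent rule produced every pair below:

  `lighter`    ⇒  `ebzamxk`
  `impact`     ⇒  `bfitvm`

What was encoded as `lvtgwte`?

Compare letters: l→e is +19, i→b is +19, g→z is +19 — a constant shift. This is a Caesar cipher with shift 19.
Decoding lvtgwte: l−19=s, v−19=c, t−19=a, g−19=n, w−19=d, t−19=a, e−19=l.

scandal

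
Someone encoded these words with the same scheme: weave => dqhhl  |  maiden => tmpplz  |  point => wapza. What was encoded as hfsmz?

atlas

Shifts by position in weave: pos 0: w→d (+7), pos 1: e→q (+12), pos 2: a→h (+7), pos 3: v→h (+12) — repeating every 2. A repeating key of period 2 is used — shifts +7, +12 over and over.
Reversing it on hfsmz: h−7=a, f−12=t, s−7=l, m−12=a, z−7=s.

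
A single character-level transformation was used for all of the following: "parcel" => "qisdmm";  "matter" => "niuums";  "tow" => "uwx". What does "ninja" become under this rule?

The shift depends on letter class: consonant p→q is +1, but vowel a→i is +8. The rule splits by letter class: vowels +8, consonants +1.
On ninja: n(cons)+1=o, i(vowel)+8=q, n(cons)+1=o, j(cons)+1=k, a(vowel)+8=i.

oqoki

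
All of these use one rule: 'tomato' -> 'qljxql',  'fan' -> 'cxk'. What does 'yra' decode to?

Compare letters: t→q is +23, o→l is +23, m→j is +23 — a constant shift. This is a Caesar cipher with shift 23.
Undoing it on yra: y−23=b, r−23=u, a−23=d.

bud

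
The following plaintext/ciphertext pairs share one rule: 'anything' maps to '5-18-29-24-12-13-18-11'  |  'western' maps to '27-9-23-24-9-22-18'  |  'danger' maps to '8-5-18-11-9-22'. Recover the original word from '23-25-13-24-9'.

Letters become their 1-based position plus 4 (so a→5, b→6, …).
Decoding 23-25-13-24-9: 23→(23−4)÷1=19=s, 25→(25−4)÷1=21=u, 13→(13−4)÷1=9=i, 24→(24−4)÷1=20=t, 9→(9−4)÷1=5=e.

suite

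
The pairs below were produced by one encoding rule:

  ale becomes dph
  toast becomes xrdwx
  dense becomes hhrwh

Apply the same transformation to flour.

Vowels shift forward by 3 and consonants shift forward by 4.
For flour: f(cons)+4=j, l(cons)+4=p, o(vowel)+3=r, u(vowel)+3=x, r(cons)+4=v.

jprxv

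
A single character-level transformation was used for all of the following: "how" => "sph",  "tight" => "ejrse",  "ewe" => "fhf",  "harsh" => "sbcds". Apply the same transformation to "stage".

debrf

The shift depends on letter class: consonant h→s is +11, but vowel o→p is +1. The rule splits by letter class: vowels +1, consonants +11.
Applying it to stage: s(cons)+11=d, t(cons)+11=e, a(vowel)+1=b, g(cons)+11=r, e(vowel)+1=f.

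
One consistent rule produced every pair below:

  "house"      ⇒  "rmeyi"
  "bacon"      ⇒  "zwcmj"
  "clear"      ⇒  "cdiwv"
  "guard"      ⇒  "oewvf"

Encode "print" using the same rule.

h(7)→r(17) and o(14)→m(12) fit y≡3x+22 (mod 26); the inverse of 3 mod 26 is 9. Each letter's alphabet position (a=0..z=25) is mapped through 3·x+22 mod 26 — an affine cipher.
On print: p(15)→3·15+22≡15=p; r(17)→3·17+22≡21=v; i(8)→3·8+22≡20=u; n(13)→3·13+22≡9=j; t(19)→3·19+22≡1=b (all mod 26).

pvujb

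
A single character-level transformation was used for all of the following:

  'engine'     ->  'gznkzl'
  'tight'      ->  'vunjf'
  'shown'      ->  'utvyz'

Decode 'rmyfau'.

The shifts repeat in a cycle of length 3: positions 0,1,… shift by +2, +12, +7, then the pattern repeats.
Reversing it on rmyfau: r−2=p, m−12=a, y−7=r, f−2=d, a−12=o, u−7=n.

pardon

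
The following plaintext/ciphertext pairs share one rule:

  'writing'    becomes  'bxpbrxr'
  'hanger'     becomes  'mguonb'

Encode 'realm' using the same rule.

wkhtv

In writing: w→b is +5, r→x is +6, i→p is +7, t→b is +8 — the shift increases by 1 each position. Each letter shifts forward by (position + 5), i.e. 5, 6, 7, … — the shift grows by one for each successive letter.
On realm: r+5=w, e+6=k, a+7=h, l+8=t, m+9=v.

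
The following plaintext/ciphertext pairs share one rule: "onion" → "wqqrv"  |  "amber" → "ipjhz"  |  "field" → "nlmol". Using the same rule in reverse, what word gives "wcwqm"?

ozone

Shifts by position in onion: pos 0: o→w (+8), pos 1: n→q (+3), pos 2: i→q (+8), pos 3: o→r (+3) — repeating every 2. It's a Vigenère-style cipher with numeric key [8,3]: position i shifts by key[i mod 2].
Reversing it on wcwqm: w−8=o, c−3=z, w−8=o, q−3=n, m−8=e.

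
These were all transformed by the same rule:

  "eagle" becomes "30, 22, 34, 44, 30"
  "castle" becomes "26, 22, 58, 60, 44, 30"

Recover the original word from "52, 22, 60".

pat

e(#5)→30 and a(#1)→22: differences scale by 2, so n = 2·pos + 20. With a=1..z=26, the number is 2·pos + 20.
Reversing it on 52, 22, 60: 52→(52−20)÷2=16=p, 22→(22−20)÷2=1=a, 60→(60−20)÷2=20=t.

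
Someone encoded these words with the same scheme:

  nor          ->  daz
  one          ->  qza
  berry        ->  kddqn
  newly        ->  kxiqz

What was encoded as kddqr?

ferry

The output letters match the input read backwards, each shifted +12: nor reversed is ron. Read the word backwards and shift each letter +12.
Reversing it on kddqr: shift back: k−12=y, d−12=r, d−12=r, q−12=e, r−12=f → yrref; then reverse → ferry.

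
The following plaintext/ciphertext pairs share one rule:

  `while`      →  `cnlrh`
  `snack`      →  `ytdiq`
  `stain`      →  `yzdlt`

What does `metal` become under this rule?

Two shifts are in play — +3 for a/e/i/o/u, +6 for every other letter.
On metal: m(cons)+6=s, e(vowel)+3=h, t(cons)+6=z, a(vowel)+3=d, l(cons)+6=r.

shzdr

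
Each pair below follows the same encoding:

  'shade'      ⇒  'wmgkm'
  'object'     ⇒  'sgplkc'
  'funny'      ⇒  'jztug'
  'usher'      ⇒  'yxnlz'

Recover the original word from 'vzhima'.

rubber

In shade: s→w is +4, h→m is +5, a→g is +6, d→k is +7 — the shift increases by 1 each position. Letter i (0-indexed) is shifted by i+4, so successive shifts are 4, 5, 6, ….
Decoding vzhima: v−4=r, z−5=u, h−6=b, i−7=b, m−8=e, a−9=r.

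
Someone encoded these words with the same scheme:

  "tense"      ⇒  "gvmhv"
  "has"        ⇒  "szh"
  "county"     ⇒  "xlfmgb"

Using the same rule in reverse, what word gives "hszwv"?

shade

Each pair mirrors across the alphabet (t↔g, e↔v, n↔m): positions sum to 25. Each letter is replaced by its mirror in the alphabet: a↔z, b↔y, c↔x, and so on (the Atbash cipher).
Decoding hszwv: h↔s, s↔h, z↔a, w↔d, v↔e.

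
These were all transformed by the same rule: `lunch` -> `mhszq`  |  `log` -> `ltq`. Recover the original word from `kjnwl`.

grief

The output letters match the input read backwards, each shifted +5: lunch reversed is hcnul. The word is reversed, then every letter is shifted forward by 5.
Decoding kjnwl: shift back: k−5=f, j−5=e, n−5=i, w−5=r, l−5=g → feirg; then reverse → grief.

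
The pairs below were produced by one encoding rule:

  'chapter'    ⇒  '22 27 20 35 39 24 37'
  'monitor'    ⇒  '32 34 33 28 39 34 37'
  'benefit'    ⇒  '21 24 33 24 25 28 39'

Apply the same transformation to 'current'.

22 40 37 37 24 33 39

c is letter #3 and maps to 22: an offset of 19. Each letter is replaced by its alphabet position (a=1..z=26) + 19.
For current: c=3→22, u=21→40, r=18→37, r=18→37, e=5→24, n=14→33, t=20→39.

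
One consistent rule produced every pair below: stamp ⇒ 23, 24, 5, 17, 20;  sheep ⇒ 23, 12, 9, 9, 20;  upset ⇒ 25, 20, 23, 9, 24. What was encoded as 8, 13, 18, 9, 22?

s is letter #19 and maps to 23: an offset of 4. Each letter is replaced by its alphabet position (a=1..z=26) + 4.
Undoing it on 8, 13, 18, 9, 22: 8→(8−4)÷1=4=d, 13→(13−4)÷1=9=i, 18→(18−4)÷1=14=n, 9→(9−4)÷1=5=e, 22→(22−4)÷1=18=r.

diner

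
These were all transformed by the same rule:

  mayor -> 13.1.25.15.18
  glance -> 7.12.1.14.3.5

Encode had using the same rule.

8.1.4

Letters become their 1-indexed alphabet positions: a=1 … z=26.
On had: h=8→8, a=1→1, d=4→4.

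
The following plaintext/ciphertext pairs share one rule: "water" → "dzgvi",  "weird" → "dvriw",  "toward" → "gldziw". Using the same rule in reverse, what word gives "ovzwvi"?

leader

Each pair mirrors across the alphabet (w↔d, a↔z, t↔g): positions sum to 25. Letters are reflected about the middle of the alphabet (position → 25−position): Atbash.
Decoding ovzwvi: o↔l, v↔e, z↔a, w↔d, v↔e, i↔r.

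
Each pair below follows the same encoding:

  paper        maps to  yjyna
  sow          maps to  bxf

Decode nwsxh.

enjoy

Compare letters: p→y is +9, a→j is +9, p→y is +9 — a constant shift. Each letter is shifted forward by 9 in the alphabet (a Caesar shift of +9).
Decoding nwsxh: n−9=e, w−9=n, s−9=j, x−9=o, h−9=y.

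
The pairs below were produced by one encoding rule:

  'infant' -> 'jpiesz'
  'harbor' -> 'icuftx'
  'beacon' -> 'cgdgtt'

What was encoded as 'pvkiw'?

other

Letter i (0-indexed) is shifted by i+1, so successive shifts are 1, 2, 3, ….
Decoding pvkiw: p−1=o, v−2=t, k−3=h, i−4=e, w−5=r.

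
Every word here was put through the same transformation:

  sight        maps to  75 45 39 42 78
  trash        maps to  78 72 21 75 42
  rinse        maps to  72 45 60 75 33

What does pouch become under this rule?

66 63 81 27 42

s(#19)→75 and i(#9)→45: differences scale by 3, so n = 3·pos + 18. The formula is n = 3×(alphabet index, a=1) + 18.
For pouch: p=16→66, o=15→63, u=21→81, c=3→27, h=8→42.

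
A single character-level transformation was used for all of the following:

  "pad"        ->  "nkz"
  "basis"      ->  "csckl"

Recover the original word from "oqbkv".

large

The output letters match the input read backwards, each shifted +10: pad reversed is dap. Two steps: reverse the string, then apply a Caesar shift of +10.
Reversing it on oqbkv: shift back: o−10=e, q−10=g, b−10=r, k−10=a, v−10=l → egral; then reverse → large.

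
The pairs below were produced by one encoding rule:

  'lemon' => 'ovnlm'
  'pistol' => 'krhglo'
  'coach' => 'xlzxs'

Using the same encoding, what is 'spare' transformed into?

Each pair mirrors across the alphabet (l↔o, e↔v, m↔n): positions sum to 25. Letters are reflected about the middle of the alphabet (position → 25−position): Atbash.
For spare: s↔h, p↔k, a↔z, r↔i, e↔v.

hkziv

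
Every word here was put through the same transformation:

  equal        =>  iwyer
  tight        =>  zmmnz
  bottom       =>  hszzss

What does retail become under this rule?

The shift depends on letter class: consonant q→w is +6, but vowel e→i is +4. The rule splits by letter class: vowels +4, consonants +6.
For retail: r(cons)+6=x, e(vowel)+4=i, t(cons)+6=z, a(vowel)+4=e, i(vowel)+4=m, l(cons)+6=r.

xizemr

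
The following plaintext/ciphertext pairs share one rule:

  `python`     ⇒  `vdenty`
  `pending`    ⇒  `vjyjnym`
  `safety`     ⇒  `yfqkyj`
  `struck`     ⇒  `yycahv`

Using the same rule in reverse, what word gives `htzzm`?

Shifts by position in python: pos 0: p→v (+6), pos 1: y→d (+5), pos 2: t→e (+11), pos 3: h→n (+6), pos 4: o→t (+5), pos 5: n→y (+11) — repeating every 3. The shifts repeat in a cycle of length 3: positions 0,1,… shift by +6, +5, +11, then the pattern repeats.
Reversing it on htzzm: h−6=b, t−5=o, z−11=o, z−6=t, m−5=h.

booth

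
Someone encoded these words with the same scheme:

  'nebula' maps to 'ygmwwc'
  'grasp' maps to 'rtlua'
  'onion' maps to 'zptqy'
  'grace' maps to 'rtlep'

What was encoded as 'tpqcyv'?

infant

Shifts by position in nebula: pos 0: n→y (+11), pos 1: e→g (+2), pos 2: b→m (+11), pos 3: u→w (+2) — repeating every 2. It's a Vigenère-style cipher with numeric key [11,2]: position i shifts by key[i mod 2].
Undoing it on tpqcyv: t−11=i, p−2=n, q−11=f, c−2=a, y−11=n, v−2=t.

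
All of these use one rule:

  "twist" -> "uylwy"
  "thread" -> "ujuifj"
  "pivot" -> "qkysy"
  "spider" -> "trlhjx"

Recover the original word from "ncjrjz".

magnet

In twist: t→u is +1, w→y is +2, i→l is +3, s→w is +4 — the shift increases by 1 each position. The shift increases by 1 at each position, starting from +1: 1, 2, 3, ….
Undoing it on ncjrjz: n−1=m, c−2=a, j−3=g, r−4=n, j−5=e, z−6=t.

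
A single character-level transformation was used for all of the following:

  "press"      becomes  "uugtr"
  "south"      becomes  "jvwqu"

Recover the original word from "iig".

egg

The output letters match the input read backwards, each shifted +2: press reversed is sserp. Read the word backwards and shift each letter +2.
Decoding iig: shift back: i−2=g, i−2=g, g−2=e → gge; then reverse → egg.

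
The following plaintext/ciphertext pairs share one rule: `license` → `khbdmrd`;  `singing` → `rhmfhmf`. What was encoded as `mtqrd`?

nurse

Compare letters: l→k is +25, i→h is +25, c→b is +25 — a constant shift. This is a Caesar cipher with shift 25.
Reversing it on mtqrd: m−25=n, t−25=u, q−25=r, r−25=s, d−25=e.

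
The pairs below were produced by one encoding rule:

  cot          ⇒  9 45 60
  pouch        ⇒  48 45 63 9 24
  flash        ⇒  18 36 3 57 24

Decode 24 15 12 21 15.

c(#3)→9 and o(#15)→45: differences scale by 3, so n = 3·pos + 0. With a=1..z=26, the number is 3·pos.
Reversing it on 24 15 12 21 15: 24→(24−0)÷3=8=h, 15→(15−0)÷3=5=e, 12→(12−0)÷3=4=d, 21→(21−0)÷3=7=g, 15→(15−0)÷3=5=e.

hedge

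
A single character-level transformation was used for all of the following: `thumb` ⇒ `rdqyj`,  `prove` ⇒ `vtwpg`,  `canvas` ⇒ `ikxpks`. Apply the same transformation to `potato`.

t(19)→r(17) and h(7)→d(3) fit y≡25x+10 (mod 26); the inverse of 25 mod 26 is 25. Treating letters as 0–25, the rule is x ↦ 25x + 10 (mod 26).
On potato: p(15)→25·15+10≡21=v; o(14)→25·14+10≡22=w; t(19)→25·19+10≡17=r; a(0)→25·0+10≡10=k; t(19)→25·19+10≡17=r; o(14)→25·14+10≡22=w (all mod 26).

vwrkrw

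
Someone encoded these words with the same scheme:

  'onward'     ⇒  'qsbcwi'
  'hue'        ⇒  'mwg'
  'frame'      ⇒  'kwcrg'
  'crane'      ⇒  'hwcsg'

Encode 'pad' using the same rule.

The shift depends on letter class: consonant n→s is +5, but vowel o→q is +2. The rule splits by letter class: vowels +2, consonants +5.
For pad: p(cons)+5=u, a(vowel)+2=c, d(cons)+5=i.

uci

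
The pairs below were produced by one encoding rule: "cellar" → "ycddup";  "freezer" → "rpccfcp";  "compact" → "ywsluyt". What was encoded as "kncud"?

ideal

c(2)→y(24) and e(4)→c(2) fit y≡15x+20 (mod 26); the inverse of 15 mod 26 is 7. This is an affine cipher: with a=0,…,z=25, each position x becomes (15x+20) mod 26.
Reversing it on kncud: k(10)→7·(10−20)≡8=i; n(13)→7·(13−20)≡3=d; c(2)→7·(2−20)≡4=e; u(20)→7·(20−20)≡0=a; d(3)→7·(3−20)≡11=l (all mod 26).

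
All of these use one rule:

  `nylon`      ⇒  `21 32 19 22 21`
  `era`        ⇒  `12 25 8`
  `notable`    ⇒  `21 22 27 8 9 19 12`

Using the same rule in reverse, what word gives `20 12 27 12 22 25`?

n is letter #14 and maps to 21: an offset of 7. Each letter is replaced by its alphabet position (a=1..z=26) + 7.
Undoing it on 20 12 27 12 22 25: 20→(20−7)÷1=13=m, 12→(12−7)÷1=5=e, 27→(27−7)÷1=20=t, 12→(12−7)÷1=5=e, 22→(22−7)÷1=15=o, 25→(25−7)÷1=18=r.

meteor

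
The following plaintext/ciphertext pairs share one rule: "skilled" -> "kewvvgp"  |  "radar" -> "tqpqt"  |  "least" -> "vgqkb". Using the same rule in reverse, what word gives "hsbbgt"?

butter

s(18)→k(10) and k(10)→e(4) fit y≡17x+16 (mod 26); the inverse of 17 mod 26 is 23. This is an affine cipher: with a=0,…,z=25, each position x becomes (17x+16) mod 26.
Reversing it on hsbbgt: h(7)→23·(7−16)≡1=b; s(18)→23·(18−16)≡20=u; b(1)→23·(1−16)≡19=t; b(1)→23·(1−16)≡19=t; g(6)→23·(6−16)≡4=e; t(19)→23·(19−16)≡17=r (all mod 26).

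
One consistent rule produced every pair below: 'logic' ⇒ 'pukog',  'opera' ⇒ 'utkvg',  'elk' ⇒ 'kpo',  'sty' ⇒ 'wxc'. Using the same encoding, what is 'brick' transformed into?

The shift depends on letter class: consonant l→p is +4, but vowel o→u is +6. Vowels shift forward by 6 and consonants shift forward by 4.
On brick: b(cons)+4=f, r(cons)+4=v, i(vowel)+6=o, c(cons)+4=g, k(cons)+4=o.

fvogo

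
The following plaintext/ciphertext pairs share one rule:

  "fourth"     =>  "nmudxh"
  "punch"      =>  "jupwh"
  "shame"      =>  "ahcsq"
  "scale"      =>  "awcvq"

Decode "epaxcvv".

install

f(5)→n(13) and o(14)→m(12) fit y≡23x+2 (mod 26); the inverse of 23 mod 26 is 17. Treating letters as 0–25, the rule is x ↦ 23x + 2 (mod 26).
Reversing it on epaxcvv: e(4)→17·(4−2)≡8=i; p(15)→17·(15−2)≡13=n; a(0)→17·(0−2)≡18=s; x(23)→17·(23−2)≡19=t; c(2)→17·(2−2)≡0=a; v(21)→17·(21−2)≡11=l; v(21)→17·(21−2)≡11=l (all mod 26).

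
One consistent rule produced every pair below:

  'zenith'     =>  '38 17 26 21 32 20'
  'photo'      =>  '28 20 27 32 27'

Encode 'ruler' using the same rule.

30 33 24 17 30

z is letter #26 and maps to 38: an offset of 12. Letters become their 1-based position plus 12 (so a→13, b→14, …).
For ruler: r=18→30, u=21→33, l=12→24, e=5→17, r=18→30.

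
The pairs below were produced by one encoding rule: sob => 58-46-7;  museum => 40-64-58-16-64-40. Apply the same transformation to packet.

49-4-10-34-16-61

The formula is n = 3×(alphabet index, a=1) + 1.
Applying it to packet: p=16→49, a=1→4, c=3→10, k=11→34, e=5→16, t=20→61.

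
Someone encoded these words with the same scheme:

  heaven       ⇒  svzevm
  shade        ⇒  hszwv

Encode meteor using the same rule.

Each pair mirrors across the alphabet (h↔s, e↔v, a↔z): positions sum to 25. This is the alphabet-reversal cipher (Atbash): a becomes z, b becomes y, etc.
Applying it to meteor: m↔n, e↔v, t↔g, e↔v, o↔l, r↔i.

nvgvli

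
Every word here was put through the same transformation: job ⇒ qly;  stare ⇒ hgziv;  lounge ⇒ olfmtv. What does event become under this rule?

Each letter is replaced by its mirror in the alphabet: a↔z, b↔y, c↔x, and so on (the Atbash cipher).
For event: e↔v, v↔e, e↔v, n↔m, t↔g.

vevmg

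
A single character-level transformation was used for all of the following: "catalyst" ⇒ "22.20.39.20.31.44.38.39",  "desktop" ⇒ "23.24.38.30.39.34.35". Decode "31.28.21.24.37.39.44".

c is letter #3 and maps to 22: an offset of 19. The number is (letter's place in the alphabet, a=1) + 19.
Decoding 31.28.21.24.37.39.44: 31→(31−19)÷1=12=l, 28→(28−19)÷1=9=i, 21→(21−19)÷1=2=b, 24→(24−19)÷1=5=e, 37→(37−19)÷1=18=r, 39→(39−19)÷1=20=t, 44→(44−19)÷1=25=y.

liberty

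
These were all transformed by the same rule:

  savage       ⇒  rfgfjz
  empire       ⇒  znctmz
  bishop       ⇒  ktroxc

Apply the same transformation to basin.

s(18)→r(17) and a(0)→f(5) fit y≡5x+5 (mod 26); the inverse of 5 mod 26 is 21. This is an affine cipher: with a=0,…,z=25, each position x becomes (5x+5) mod 26.
On basin: b(1)→5·1+5≡10=k; a(0)→5·0+5≡5=f; s(18)→5·18+5≡17=r; i(8)→5·8+5≡19=t; n(13)→5·13+5≡18=s (all mod 26).

kfrts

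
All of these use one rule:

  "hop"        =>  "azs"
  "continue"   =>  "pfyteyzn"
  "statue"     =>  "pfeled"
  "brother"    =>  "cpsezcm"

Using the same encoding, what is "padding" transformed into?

rytoola

The output letters match the input read backwards, each shifted +11: hop reversed is poh. Two steps: reverse the string, then apply a Caesar shift of +11.
For padding: reverse → gniddap; then shift: g+11=r, n+11=y, i+11=t, d+11=o, d+11=o, a+11=l, p+11=a.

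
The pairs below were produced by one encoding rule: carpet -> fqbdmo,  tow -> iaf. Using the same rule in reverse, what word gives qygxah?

volume

The output letters match the input read backwards, each shifted +12: carpet reversed is teprac. Two steps: reverse the string, then apply a Caesar shift of +12.
Decoding qygxah: shift back: q−12=e, y−12=m, g−12=u, x−12=l, a−12=o, h−12=v → emulov; then reverse → volume.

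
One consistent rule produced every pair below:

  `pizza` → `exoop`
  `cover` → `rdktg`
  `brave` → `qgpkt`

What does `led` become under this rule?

ats

This is a Caesar cipher with shift 15.
On led: l+15=a, e+15=t, d+15=s.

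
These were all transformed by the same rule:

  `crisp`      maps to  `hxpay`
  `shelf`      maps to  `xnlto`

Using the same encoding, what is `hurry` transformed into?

mayzh

In crisp: c→h is +5, r→x is +6, i→p is +7, s→a is +8 — the shift increases by 1 each position. Each letter shifts forward by (position + 5), i.e. 5, 6, 7, … — the shift grows by one for each successive letter.
For hurry: h+5=m, u+6=a, r+7=y, r+8=z, y+9=h.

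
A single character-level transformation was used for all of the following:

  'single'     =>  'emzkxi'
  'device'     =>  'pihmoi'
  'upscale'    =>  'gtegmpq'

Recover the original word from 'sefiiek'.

gateway

Shifts by position in single: pos 0: s→e (+12), pos 1: i→m (+4), pos 2: n→z (+12), pos 3: g→k (+4) — repeating every 2. It's a Vigenère-style cipher with numeric key [12,4]: position i shifts by key[i mod 2].
Undoing it on sefiiek: s−12=g, e−4=a, f−12=t, i−4=e, i−12=w, e−4=a, k−12=y.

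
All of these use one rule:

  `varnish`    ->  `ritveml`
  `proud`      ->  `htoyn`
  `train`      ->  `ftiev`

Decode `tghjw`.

v(21)→r(17) and a(0)→i(8) fit y≡19x+8 (mod 26); the inverse of 19 mod 26 is 11. Each letter's alphabet position (a=0..z=25) is mapped through 19·x+8 mod 26 — an affine cipher.
Reversing it on tghjw: t(19)→11·(19−8)≡17=r; g(6)→11·(6−8)≡4=e; h(7)→11·(7−8)≡15=p; j(9)→11·(9−8)≡11=l; w(22)→11·(22−8)≡24=y (all mod 26).

reply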